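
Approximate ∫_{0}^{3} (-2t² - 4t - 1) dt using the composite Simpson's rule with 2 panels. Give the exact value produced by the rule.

h = (3 − 0)/2 = 1.5.
Nodes t₀,…,t₂ = 0, 1.5, 3.
f(t) = -2t² - 4t - 1: f₀=-1, f₁=-11.5, f₂=-31.
(h/3)·[f₀ + 4f₁ + f₂] = 0.5·(-78) = -39.

-39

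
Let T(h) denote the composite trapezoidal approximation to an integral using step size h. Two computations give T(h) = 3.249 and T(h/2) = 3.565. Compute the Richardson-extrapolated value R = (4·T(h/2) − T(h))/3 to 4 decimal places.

R = (4·T(h/2) − T(h)) / 3 = (4·3.565 − 3.249)/3 = (11.011)/3 = 3.6703.

3.6703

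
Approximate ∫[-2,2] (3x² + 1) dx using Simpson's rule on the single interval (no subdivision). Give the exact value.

S = (b−a)/6 · [f(-2) + 4f(0) + f(2)] = 0.666667·[13 + 4·1 + 13] = 20.

20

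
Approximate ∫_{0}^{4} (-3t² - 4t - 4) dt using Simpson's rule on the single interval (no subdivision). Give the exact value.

S = (b−a)/6 · [f(0) + 4f(2) + f(4)] = 0.666667·[(-4) + 4·(-24) + (-68)] = -112.

-112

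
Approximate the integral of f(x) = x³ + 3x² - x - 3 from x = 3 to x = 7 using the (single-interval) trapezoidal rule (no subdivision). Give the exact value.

T = (b−a)/2 · [f(3) + f(7)] = 2·[48 + 480] = 1056.

1056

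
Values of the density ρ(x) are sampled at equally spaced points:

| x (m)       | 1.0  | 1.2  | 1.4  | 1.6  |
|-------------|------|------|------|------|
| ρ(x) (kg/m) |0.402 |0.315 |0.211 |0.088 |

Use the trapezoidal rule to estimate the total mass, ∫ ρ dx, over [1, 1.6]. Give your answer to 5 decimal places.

0.15420

h = 0.2, n = 3.
(h/2)·[y₀ + 2y₁ + 2y₂ + y₃] = 0.1·(1.542) = 0.15420.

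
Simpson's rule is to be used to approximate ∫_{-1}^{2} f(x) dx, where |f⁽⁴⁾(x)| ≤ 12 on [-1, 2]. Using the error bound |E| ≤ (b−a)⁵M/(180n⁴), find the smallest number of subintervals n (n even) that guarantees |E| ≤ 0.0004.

16

Need 2916/(180n⁴) ≤ 0.0004.
n⁴ ≥ 2916/(180·0.0004) = 40500 ⇒ n ≥ 14.1861, so the smallest even n is 16. (n must be even for Simpson's rule.)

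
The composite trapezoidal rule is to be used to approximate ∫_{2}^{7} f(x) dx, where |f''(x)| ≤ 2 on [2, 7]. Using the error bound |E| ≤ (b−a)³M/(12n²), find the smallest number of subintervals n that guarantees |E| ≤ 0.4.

8

Need 250/(12n²) ≤ 0.4.
n² ≥ 250/(12·0.4) = 52.0833 ⇒ n ≥ 7.2169, so the smallest n is 8.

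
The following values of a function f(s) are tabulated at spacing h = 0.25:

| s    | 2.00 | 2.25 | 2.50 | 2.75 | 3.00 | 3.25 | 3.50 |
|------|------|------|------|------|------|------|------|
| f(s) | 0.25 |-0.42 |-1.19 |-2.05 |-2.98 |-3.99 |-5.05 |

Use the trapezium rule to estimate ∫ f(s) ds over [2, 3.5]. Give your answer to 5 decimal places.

-3.25750

h = 0.25, n = 6.
(h/2)·[y₀ + 2y₁ + 2y₂ + 2y₃ + 2y₄ + 2y₅ + y₆] = 0.125·(-26.06) = -3.25750.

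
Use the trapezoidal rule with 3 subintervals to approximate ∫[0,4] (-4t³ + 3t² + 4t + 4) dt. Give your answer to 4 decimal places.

-168.8889

h = (4 − 0)/3 = 1.333333.
Nodes t₀,…,t₃ = 0, 1.333333, 2.666667, 4.
f(t) = -4t³ + 3t² + 4t + 4: f₀=4, f₁=5.185185, f₂=-39.851852, f₃=-188.
(h/2)·[f₀ + 2f₁ + 2f₂ + f₃] = 0.666667·(-253.333333) = -168.8889.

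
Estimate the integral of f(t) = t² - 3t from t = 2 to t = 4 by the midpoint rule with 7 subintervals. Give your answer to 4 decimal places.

h = (4 − 2)/7 = 0.285714.
Midpoints m₁,…,m₇ = 2.142857, 2.428571, 2.714286, 3, 3.285714, 3.571429, 3.857143.
f(m₁)=-1.836735, f(m₂)=-1.387755, f(m₃)=-0.775510, f(m₄)=0, f(m₅)=0.938776, f(m₆)=2.040816, f(m₇)=3.306122.
h·[f(m₁) + f(m₂) + f(m₃) + f(m₄) + f(m₅) + f(m₆) + f(m₇)] = 0.285714·(2.285714) = 0.6531.

0.6531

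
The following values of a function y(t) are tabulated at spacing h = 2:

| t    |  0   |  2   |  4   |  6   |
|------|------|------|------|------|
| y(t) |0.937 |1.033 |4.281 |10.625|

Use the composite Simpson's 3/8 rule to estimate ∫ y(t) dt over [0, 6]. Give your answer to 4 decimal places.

h = 2, n = 3.
(3h/8)·[y₀ + 3y₁ + 3y₂ + y₃] = 0.75·(27.504) = 20.6280.

20.6280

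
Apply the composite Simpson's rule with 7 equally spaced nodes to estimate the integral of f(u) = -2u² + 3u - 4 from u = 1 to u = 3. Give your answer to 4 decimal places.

h = (3 − 1)/6 = 0.333333.
Nodes u₀,…,u₆ = 1, 1.333333, 1.666667, 2, 2.333333, 2.666667, 3.
f(u) = -2u² + 3u - 4: f₀=-3, f₁=-3.555556, f₂=-4.555556, f₃=-6, f₄=-7.888889, f₅=-10.222222, f₆=-13.
(h/3)·[f₀ + 4f₁ + 2f₂ + 4f₃ + 2f₄ + 4f₅ + f₆] = 0.111111·(-120) = -13.3333.

-13.3333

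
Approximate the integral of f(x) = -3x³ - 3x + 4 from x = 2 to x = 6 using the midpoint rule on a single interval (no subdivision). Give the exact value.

M = (b−a)·f(4) = 4·(-200) = -800.

-800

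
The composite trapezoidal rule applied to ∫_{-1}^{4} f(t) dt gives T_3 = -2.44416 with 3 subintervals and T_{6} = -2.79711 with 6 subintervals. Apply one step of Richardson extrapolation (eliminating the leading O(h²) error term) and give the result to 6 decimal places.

R = (4·T_{6} − T_3) / 3 = (4·(-2.79711) − (-2.44416))/3 = (-8.74428)/3 = -2.914760.

-2.914760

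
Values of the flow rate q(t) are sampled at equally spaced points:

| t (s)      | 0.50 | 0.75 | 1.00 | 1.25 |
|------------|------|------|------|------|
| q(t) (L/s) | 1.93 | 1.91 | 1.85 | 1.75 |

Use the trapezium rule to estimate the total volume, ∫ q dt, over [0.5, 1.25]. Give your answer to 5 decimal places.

h = 0.25, n = 3.
(h/2)·[y₀ + 2y₁ + 2y₂ + y₃] = 0.125·(11.20) = 1.40000.

1.40000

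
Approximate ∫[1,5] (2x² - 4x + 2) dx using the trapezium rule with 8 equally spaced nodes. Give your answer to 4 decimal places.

h = (5 − 1)/7 = 0.571429.
Nodes x₀,…,x₇ = 1, 1.571429, 2.142857, 2.714286, 3.285714, 3.857143, 4.428571, 5.
f(x) = 2x² - 4x + 2: f₀=0, f₁=0.653061, f₂=2.612245, f₃=5.877551, f₄=10.448980, f₅=16.326531, f₆=23.510204, f₇=32.
(h/2)·[f₀ + 2f₁ + 2f₂ + 2f₃ + 2f₄ + 2f₅ + 2f₆ + f₇] = 0.285714·(150.857143) = 43.1020.

43.1020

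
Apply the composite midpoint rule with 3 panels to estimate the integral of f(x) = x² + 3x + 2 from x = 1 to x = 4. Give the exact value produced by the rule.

49.25

h = (4 − 1)/3 = 1.
Midpoints m₁,…,m₃ = 1.5, 2.5, 3.5.
f(m₁)=8.75, f(m₂)=15.75, f(m₃)=24.75.
h·[f(m₁) + f(m₂) + f(m₃)] = 1·(49.25) = 49.25.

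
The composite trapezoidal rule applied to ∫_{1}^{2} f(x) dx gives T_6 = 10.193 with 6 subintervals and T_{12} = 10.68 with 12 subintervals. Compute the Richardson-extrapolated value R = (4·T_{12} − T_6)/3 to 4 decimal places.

10.8423

R = (4·T_{12} − T_6) / 3 = (4·10.68 − 10.193)/3 = (32.527)/3 = 10.8423.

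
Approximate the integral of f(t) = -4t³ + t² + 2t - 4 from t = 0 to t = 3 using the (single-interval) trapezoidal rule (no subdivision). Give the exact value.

T = (b−a)/2 · [f(0) + f(3)] = 1.5·[(-4) + (-97)] = -151.5.

-151.5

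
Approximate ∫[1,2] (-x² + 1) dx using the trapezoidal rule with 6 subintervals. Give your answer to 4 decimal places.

-1.3380

h = (2 − 1)/6 = 0.166667.
Nodes x₀,…,x₆ = 1, 1.166667, 1.333333, 1.5, 1.666667, 1.833333, 2.
f(x) = -x² + 1: f₀=0, f₁=-0.361111, f₂=-0.777778, f₃=-1.25, f₄=-1.777778, f₅=-2.361111, f₆=-3.
(h/2)·[f₀ + 2f₁ + 2f₂ + 2f₃ + 2f₄ + 2f₅ + f₆] = 0.083333·(-16.055556) = -1.3380.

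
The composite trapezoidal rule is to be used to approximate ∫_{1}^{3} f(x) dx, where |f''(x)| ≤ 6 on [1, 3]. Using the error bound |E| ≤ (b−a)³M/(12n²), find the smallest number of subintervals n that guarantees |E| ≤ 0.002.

45

Need 48/(12n²) ≤ 0.002.
n² ≥ 48/(12·0.002) = 2000 ⇒ n ≥ 44.7214, so the smallest n is 45.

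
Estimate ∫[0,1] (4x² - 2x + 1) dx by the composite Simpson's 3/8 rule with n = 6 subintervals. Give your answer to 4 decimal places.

h = (1 − 0)/6 = 0.166667.
Nodes x₀,…,x₆ = 0, 0.166667, 0.333333, 0.5, 0.666667, 0.833333, 1.
f(x) = 4x² - 2x + 1: f₀=1, f₁=0.777778, f₂=0.777778, f₃=1, f₄=1.444444, f₅=2.111111, f₆=3.
(3h/8)·[f₀ + 3f₁ + 3f₂ + 2f₃ + 3f₄ + 3f₅ + f₆] = 0.0625·(21.333333) = 1.3333.

1.3333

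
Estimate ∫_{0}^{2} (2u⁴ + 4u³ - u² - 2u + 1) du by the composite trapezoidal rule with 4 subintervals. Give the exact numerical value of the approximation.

h = (2 − 0)/4 = 0.5.
Nodes u₀,…,u₄ = 0, 0.5, 1, 1.5, 2.
f(u) = 2u⁴ + 4u³ - u² - 2u + 1: f₀=1, f₁=0.375, f₂=4, f₃=19.375, f₄=57.
(h/2)·[f₀ + 2f₁ + 2f₂ + 2f₃ + f₄] = 0.25·(105.5) = 26.375.

26.375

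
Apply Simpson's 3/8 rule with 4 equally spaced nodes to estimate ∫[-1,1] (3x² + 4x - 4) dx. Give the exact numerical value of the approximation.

-6

h = (1 − (-1))/3 = 0.666667.
Nodes x₀,…,x₃ = -1, -0.333333, 0.333333, 1.
f(x) = 3x² + 4x - 4: f₀=-5, f₁=-5, f₂=-2.333333, f₃=3.
(3h/8)·[f₀ + 3f₁ + 3f₂ + f₃] = 0.25·(-24) = -6.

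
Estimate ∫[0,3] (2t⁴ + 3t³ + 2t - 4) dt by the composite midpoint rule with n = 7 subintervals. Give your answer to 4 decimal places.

152.6829

h = (3 − 0)/7 = 0.428571.
Midpoints m₁,…,m₇ = 0.214286, 0.642857, 1.071429, 1.5, 1.928571, 2.357143, 2.785714.
f(m₁)=-3.537693, f(m₂)=-1.575698, f(m₃)=4.468347, f(m₄)=19.25, f(m₅)=49.044148, f(m₆)=101.745002, f(m₇)=186.866097.
h·[f(m₁) + f(m₂) + f(m₃) + f(m₄) + f(m₅) + f(m₆) + f(m₇)] = 0.428571·(356.260204) = 152.6829.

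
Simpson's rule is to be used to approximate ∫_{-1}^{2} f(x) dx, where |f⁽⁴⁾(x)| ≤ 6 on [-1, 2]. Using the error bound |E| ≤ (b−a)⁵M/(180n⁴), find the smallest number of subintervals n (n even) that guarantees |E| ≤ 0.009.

Need 1458/(180n⁴) ≤ 0.009.
n⁴ ≥ 1458/(180·0.009) = 900 ⇒ n ≥ 5.4772, so the smallest even n is 6. (n must be even for Simpson's rule.)

6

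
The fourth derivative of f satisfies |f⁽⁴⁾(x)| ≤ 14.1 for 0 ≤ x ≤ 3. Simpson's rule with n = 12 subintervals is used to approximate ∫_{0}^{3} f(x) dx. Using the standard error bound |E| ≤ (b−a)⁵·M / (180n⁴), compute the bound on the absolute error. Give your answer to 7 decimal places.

|E| ≤ (3)⁵·14.1 / (180·12⁴) = 3426.3/3732480 = 0.0009180.

0.0009180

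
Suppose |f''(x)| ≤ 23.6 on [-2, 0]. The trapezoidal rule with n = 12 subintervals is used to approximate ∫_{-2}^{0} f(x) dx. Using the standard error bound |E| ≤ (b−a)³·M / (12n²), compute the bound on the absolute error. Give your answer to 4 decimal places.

0.1093

|E| ≤ (2)³·23.6 / (12·12²) = 188.8/1728 = 0.1093.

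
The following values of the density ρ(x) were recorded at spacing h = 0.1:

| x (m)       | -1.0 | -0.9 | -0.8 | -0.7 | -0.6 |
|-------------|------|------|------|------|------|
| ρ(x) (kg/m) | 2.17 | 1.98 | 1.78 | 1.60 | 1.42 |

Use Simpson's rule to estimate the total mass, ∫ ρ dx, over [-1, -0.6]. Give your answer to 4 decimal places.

0.7157

h = 0.1, n = 4.
(h/3)·[y₀ + 4y₁ + 2y₂ + 4y₃ + y₄] = 0.033333·(21.47) = 0.7157.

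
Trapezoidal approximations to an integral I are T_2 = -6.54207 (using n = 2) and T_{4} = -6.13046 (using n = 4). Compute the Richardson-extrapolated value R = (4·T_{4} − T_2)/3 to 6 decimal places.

R = (4·T_{4} − T_2) / 3 = (4·(-6.13046) − (-6.54207))/3 = (-17.97977)/3 = -5.993257.

-5.993257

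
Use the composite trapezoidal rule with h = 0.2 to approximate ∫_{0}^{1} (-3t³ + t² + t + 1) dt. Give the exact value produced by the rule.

1.06

h = (1 − 0)/5 = 0.2.
Nodes t₀,…,t₅ = 0, 0.2, 0.4, 0.6, 0.8, 1.
f(t) = -3t³ + t² + t + 1: f₀=1, f₁=1.216, f₂=1.368, f₃=1.312, f₄=0.904, f₅=0.
(h/2)·[f₀ + 2f₁ + 2f₂ + 2f₃ + 2f₄ + f₅] = 0.1·(10.6) = 1.06.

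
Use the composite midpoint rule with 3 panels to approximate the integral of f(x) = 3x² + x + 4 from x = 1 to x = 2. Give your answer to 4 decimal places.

12.4722

h = (2 − 1)/3 = 0.333333.
Midpoints m₁,…,m₃ = 1.166667, 1.5, 1.833333.
f(m₁)=9.25, f(m₂)=12.25, f(m₃)=15.916667.
h·[f(m₁) + f(m₂) + f(m₃)] = 0.333333·(37.416667) = 12.4722.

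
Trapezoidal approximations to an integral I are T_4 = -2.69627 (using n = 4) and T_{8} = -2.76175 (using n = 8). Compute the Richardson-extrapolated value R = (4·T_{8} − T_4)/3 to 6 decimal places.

R = (4·T_{8} − T_4) / 3 = (4·(-2.76175) − (-2.69627))/3 = (-8.35073)/3 = -2.783577.

-2.783577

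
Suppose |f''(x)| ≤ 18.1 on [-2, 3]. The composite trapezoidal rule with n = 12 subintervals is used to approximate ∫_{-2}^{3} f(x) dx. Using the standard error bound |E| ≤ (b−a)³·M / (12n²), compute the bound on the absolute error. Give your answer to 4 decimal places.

1.3093

|E| ≤ (5)³·18.1 / (12·12²) = 2262.5/1728 = 1.3093.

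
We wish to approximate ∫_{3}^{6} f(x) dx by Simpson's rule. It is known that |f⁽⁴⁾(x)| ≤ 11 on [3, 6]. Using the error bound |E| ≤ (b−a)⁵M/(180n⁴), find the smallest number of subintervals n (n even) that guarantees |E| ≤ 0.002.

10

Need 2673/(180n⁴) ≤ 0.002.
n⁴ ≥ 2673/(180·0.002) = 7425 ⇒ n ≥ 9.2827, so the smallest even n is 10. (n must be even for Simpson's rule.)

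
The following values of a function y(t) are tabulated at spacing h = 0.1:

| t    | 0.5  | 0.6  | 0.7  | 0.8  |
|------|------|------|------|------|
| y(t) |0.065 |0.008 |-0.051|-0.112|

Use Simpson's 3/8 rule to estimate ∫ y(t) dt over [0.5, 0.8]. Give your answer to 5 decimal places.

h = 0.1, n = 3.
(3h/8)·[y₀ + 3y₁ + 3y₂ + y₃] = 0.0375·(-0.176) = -0.00660.

-0.00660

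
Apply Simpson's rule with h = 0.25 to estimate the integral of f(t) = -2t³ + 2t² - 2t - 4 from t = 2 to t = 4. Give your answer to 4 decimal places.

h = (4 − 2)/8 = 0.25.
Nodes t₀,…,t₈ = 2, 2.25, 2.5, 2.75, 3, 3.25, 3.5, 3.75, 4.
f(t) = -2t³ + 2t² - 2t - 4: f₀=-16, f₁=-21.15625, f₂=-27.75, f₃=-35.96875, f₄=-46, f₅=-58.03125, f₆=-72.25, f₇=-88.84375, f₈=-108.
(h/3)·[f₀ + 4f₁ + 2f₂ + 4f₃ + 2f₄ + 4f₅ + 2f₆ + 4f₇ + f₈] = 0.083333·(-1232) = -102.6667.

-102.6667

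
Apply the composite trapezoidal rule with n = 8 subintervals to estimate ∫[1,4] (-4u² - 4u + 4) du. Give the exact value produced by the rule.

-102.28125

h = (4 − 1)/8 = 0.375.
Nodes u₀,…,u₈ = 1, 1.375, 1.75, 2.125, 2.5, 2.875, 3.25, 3.625, 4.
f(u) = -4u² - 4u + 4: f₀=-4, f₁=-9.0625, f₂=-15.25, f₃=-22.5625, f₄=-31, f₅=-40.5625, f₆=-51.25, f₇=-63.0625, f₈=-76.
(h/2)·[f₀ + 2f₁ + 2f₂ + 2f₃ + 2f₄ + 2f₅ + 2f₆ + 2f₇ + f₈] = 0.1875·(-545.5) = -102.28125.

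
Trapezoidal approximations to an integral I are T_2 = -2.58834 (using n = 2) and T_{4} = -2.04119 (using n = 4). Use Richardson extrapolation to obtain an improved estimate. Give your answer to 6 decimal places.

R = (4·T_{4} − T_2) / 3 = (4·(-2.04119) − (-2.58834))/3 = (-5.57642)/3 = -1.858807.

-1.858807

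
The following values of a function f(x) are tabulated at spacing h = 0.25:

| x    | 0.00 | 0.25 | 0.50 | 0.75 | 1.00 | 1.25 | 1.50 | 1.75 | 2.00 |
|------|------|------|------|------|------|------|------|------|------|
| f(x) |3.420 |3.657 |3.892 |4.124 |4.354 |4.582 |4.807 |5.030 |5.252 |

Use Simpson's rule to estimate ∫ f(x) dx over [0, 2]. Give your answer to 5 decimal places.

8.69583

h = 0.25, n = 8.
(h/3)·[y₀ + 4y₁ + 2y₂ + 4y₃ + 2y₄ + 4y₅ + 2y₆ + 4y₇ + y₈] = 0.083333·(104.350) = 8.69583.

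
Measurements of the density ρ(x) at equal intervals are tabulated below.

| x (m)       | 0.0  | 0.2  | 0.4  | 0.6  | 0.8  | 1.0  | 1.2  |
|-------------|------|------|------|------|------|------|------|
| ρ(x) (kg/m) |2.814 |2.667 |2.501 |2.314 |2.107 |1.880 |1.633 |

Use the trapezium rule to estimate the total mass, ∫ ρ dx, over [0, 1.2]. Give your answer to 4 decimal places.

h = 0.2, n = 6.
(h/2)·[y₀ + 2y₁ + 2y₂ + 2y₃ + 2y₄ + 2y₅ + y₆] = 0.1·(27.385) = 2.7385.

2.7385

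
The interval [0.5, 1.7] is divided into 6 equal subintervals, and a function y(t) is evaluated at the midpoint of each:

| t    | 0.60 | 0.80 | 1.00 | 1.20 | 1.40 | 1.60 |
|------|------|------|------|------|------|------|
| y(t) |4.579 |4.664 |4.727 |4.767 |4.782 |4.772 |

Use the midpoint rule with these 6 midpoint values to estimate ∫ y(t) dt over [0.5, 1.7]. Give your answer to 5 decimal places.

5.65820

h = 0.2, n = 6.
h·[y(m₁) + y(m₂) + y(m₃) + y(m₄) + y(m₅) + y(m₆)] = 0.2·(28.291) = 5.65820.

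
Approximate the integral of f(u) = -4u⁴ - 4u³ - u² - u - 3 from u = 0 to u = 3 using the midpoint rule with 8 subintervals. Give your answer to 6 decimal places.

-294.707703

h = (3 − 0)/8 = 0.375.
Midpoints m₁,…,m₈ = 0.1875, 0.5625, 0.9375, 1.3125, 1.6875, 2.0625, 2.4375, 2.8125.
f(m₁)=-3.25396728515625, f(m₂)=-4.99127197265625, f(m₃)=-11.20220947265625, f(m₄)=-26.94927978515625, f(m₅)=-59.19342041015625, f(m₆)=-116.79400634765625, f(m₇)=-210.50885009765625, f(m₈)=-352.99420166015625.
h·[f(m₁) + f(m₂) + f(m₃) + f(m₄) + f(m₅) + f(m₆) + f(m₇) + f(m₈)] = 0.375·(-785.88720703125) = -294.707703.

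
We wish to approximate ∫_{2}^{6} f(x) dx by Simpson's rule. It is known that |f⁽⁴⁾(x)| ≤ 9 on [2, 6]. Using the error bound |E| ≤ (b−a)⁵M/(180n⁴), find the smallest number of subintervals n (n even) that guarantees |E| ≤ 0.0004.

20

Need 9216/(180n⁴) ≤ 0.0004.
n⁴ ≥ 9216/(180·0.0004) = 128000 ⇒ n ≥ 18.9148, so the smallest even n is 20. (n must be even for Simpson's rule.)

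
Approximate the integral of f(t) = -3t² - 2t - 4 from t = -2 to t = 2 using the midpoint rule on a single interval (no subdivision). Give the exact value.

-16

M = (b−a)·f(0) = 4·(-4) = -16.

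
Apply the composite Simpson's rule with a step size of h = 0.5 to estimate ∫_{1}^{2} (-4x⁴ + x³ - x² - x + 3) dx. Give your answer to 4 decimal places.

-21.9167

h = (2 − 1)/2 = 0.5.
Nodes x₀,…,x₂ = 1, 1.5, 2.
f(x) = -4x⁴ + x³ - x² - x + 3: f₀=-2, f₁=-17.625, f₂=-59.
(h/3)·[f₀ + 4f₁ + f₂] = 0.166667·(-131.5) = -21.9167.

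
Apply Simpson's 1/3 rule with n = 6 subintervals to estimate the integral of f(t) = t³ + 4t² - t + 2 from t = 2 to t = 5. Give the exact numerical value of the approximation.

h = (5 − 2)/6 = 0.5.
Nodes t₀,…,t₆ = 2, 2.5, 3, 3.5, 4, 4.5, 5.
f(t) = t³ + 4t² - t + 2: f₀=24, f₁=40.125, f₂=62, f₃=90.375, f₄=126, f₅=169.625, f₆=222.
(h/3)·[f₀ + 4f₁ + 2f₂ + 4f₃ + 2f₄ + 4f₅ + f₆] = 0.166667·(1822.5) = 303.75.

303.75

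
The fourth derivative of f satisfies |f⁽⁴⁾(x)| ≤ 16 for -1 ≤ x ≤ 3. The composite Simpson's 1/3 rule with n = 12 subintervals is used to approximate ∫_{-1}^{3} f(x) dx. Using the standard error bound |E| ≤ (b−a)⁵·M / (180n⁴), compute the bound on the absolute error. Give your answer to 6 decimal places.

0.004390

|E| ≤ (4)⁵·16 / (180·12⁴) = 16384/3732480 = 0.004390.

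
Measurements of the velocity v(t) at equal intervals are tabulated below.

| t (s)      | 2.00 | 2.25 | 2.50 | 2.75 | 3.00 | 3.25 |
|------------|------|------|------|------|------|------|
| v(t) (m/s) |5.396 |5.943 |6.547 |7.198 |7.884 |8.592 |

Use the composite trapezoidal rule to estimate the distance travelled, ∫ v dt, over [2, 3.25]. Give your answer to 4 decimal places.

h = 0.25, n = 5.
(h/2)·[y₀ + 2y₁ + 2y₂ + 2y₃ + 2y₄ + y₅] = 0.125·(69.132) = 8.6415.

8.6415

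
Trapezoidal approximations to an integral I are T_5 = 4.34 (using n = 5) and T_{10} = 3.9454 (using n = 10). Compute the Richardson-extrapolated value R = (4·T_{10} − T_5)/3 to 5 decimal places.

3.81387

R = (4·T_{10} − T_5) / 3 = (4·3.9454 − 4.34)/3 = (11.4416)/3 = 3.81387.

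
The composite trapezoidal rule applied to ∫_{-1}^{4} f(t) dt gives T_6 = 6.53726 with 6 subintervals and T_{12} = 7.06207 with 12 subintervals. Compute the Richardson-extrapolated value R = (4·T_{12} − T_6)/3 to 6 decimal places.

7.237007

R = (4·T_{12} − T_6) / 3 = (4·7.06207 − 6.53726)/3 = (21.71102)/3 = 7.237007.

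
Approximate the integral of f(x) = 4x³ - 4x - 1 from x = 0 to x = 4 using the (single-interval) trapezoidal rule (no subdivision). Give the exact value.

476

T = (b−a)/2 · [f(0) + f(4)] = 2·[(-1) + 239] = 476.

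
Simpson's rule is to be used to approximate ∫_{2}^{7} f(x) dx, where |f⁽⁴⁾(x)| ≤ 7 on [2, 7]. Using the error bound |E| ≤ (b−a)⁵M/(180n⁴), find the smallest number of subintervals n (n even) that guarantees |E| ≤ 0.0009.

20

Need 21875/(180n⁴) ≤ 0.0009.
n⁴ ≥ 21875/(180·0.0009) = 135031 ⇒ n ≥ 19.1694, so the smallest even n is 20. (n must be even for Simpson's rule.)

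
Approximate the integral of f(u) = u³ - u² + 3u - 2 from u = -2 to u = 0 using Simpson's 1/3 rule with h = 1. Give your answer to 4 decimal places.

-16.6667

h = (0 − (-2))/2 = 1.
Nodes u₀,…,u₂ = -2, -1, 0.
f(u) = u³ - u² + 3u - 2: f₀=-20, f₁=-7, f₂=-2.
(h/3)·[f₀ + 4f₁ + f₂] = 0.333333·(-50) = -16.6667.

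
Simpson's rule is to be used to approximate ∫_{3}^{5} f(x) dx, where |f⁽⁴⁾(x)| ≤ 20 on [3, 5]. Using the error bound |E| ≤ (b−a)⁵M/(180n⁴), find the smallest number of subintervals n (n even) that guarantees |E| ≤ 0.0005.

Need 640/(180n⁴) ≤ 0.0005.
n⁴ ≥ 640/(180·0.0005) = 7111.11 ⇒ n ≥ 9.1830, so the smallest even n is 10. (n must be even for Simpson's rule.)

10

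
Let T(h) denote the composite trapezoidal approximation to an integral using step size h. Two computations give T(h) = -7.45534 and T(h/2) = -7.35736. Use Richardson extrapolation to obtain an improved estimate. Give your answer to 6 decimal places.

R = (4·T(h/2) − T(h)) / 3 = (4·(-7.35736) − (-7.45534))/3 = (-21.97410)/3 = -7.324700.

-7.324700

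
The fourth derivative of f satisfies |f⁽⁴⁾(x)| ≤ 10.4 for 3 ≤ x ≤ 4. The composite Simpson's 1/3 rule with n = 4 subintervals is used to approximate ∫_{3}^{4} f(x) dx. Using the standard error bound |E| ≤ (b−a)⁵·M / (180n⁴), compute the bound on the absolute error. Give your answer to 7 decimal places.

|E| ≤ (1)⁵·10.4 / (180·4⁴) = 10.4/46080 = 0.0002257.

0.0002257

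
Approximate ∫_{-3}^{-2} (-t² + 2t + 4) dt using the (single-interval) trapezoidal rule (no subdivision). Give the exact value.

T = (b−a)/2 · [f(-3) + f(-2)] = 0.5·[(-11) + (-4)] = -7.5.

-7.5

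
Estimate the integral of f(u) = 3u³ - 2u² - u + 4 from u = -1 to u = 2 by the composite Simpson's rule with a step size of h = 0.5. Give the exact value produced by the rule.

h = (2 − (-1))/6 = 0.5.
Nodes u₀,…,u₆ = -1, -0.5, 0, 0.5, 1, 1.5, 2.
f(u) = 3u³ - 2u² - u + 4: f₀=0, f₁=3.625, f₂=4, f₃=3.375, f₄=4, f₅=8.125, f₆=18.
(h/3)·[f₀ + 4f₁ + 2f₂ + 4f₃ + 2f₄ + 4f₅ + f₆] = 0.166667·(94.5) = 15.75.

15.75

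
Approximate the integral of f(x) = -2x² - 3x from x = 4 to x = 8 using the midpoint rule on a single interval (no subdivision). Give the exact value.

-360

M = (b−a)·f(6) = 4·(-90) = -360.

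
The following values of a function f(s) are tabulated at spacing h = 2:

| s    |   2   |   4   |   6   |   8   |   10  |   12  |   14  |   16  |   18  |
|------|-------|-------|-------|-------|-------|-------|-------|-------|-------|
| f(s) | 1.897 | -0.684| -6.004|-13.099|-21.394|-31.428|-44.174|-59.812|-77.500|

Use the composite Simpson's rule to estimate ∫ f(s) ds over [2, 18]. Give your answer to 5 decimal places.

-425.89267

h = 2, n = 8.
(h/3)·[y₀ + 4y₁ + 2y₂ + 4y₃ + 2y₄ + 4y₅ + 2y₆ + 4y₇ + y₈] = 0.666667·(-638.839) = -425.89267.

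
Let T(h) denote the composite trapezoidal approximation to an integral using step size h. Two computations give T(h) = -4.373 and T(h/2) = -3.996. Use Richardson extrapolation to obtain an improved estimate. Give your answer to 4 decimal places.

R = (4·T(h/2) − T(h)) / 3 = (4·(-3.996) − (-4.373))/3 = (-11.611)/3 = -3.8703.

-3.8703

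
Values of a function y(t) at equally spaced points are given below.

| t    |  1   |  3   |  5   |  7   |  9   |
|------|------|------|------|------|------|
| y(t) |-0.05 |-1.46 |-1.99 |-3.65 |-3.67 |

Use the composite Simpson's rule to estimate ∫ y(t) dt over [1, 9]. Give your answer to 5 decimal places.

-18.76000

h = 2, n = 4.
(h/3)·[y₀ + 4y₁ + 2y₂ + 4y₃ + y₄] = 0.666667·(-28.14) = -18.76000.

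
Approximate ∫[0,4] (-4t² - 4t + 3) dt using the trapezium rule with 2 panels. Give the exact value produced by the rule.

h = (4 − 0)/2 = 2.
Nodes t₀,…,t₂ = 0, 2, 4.
f(t) = -4t² - 4t + 3: f₀=3, f₁=-21, f₂=-77.
(h/2)·[f₀ + 2f₁ + f₂] = 1·(-116) = -116.

-116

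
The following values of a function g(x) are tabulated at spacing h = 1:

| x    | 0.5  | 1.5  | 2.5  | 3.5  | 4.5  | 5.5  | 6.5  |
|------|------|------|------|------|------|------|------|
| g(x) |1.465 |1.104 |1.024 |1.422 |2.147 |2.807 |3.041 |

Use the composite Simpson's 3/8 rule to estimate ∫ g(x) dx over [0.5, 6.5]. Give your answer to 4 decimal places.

10.7235

h = 1, n = 6.
(3h/8)·[y₀ + 3y₁ + 3y₂ + 2y₃ + 3y₄ + 3y₅ + y₆] = 0.375·(28.596) = 10.7235.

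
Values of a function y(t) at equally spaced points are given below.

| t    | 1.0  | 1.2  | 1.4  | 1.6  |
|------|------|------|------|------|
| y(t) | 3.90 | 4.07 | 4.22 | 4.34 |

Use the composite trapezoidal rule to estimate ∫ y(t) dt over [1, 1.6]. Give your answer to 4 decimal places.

h = 0.2, n = 3.
(h/2)·[y₀ + 2y₁ + 2y₂ + y₃] = 0.1·(24.82) = 2.4820.

2.4820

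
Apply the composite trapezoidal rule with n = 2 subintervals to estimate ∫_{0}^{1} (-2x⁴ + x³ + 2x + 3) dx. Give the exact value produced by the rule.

3.75

h = (1 − 0)/2 = 0.5.
Nodes x₀,…,x₂ = 0, 0.5, 1.
f(x) = -2x⁴ + x³ + 2x + 3: f₀=3, f₁=4, f₂=4.
(h/2)·[f₀ + 2f₁ + f₂] = 0.25·(15) = 3.75.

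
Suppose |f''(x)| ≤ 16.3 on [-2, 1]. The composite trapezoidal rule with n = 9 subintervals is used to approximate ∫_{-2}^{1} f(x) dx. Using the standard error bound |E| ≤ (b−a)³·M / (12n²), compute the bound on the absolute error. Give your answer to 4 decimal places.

0.4528

|E| ≤ (3)³·16.3 / (12·9²) = 440.1/972 = 0.4528.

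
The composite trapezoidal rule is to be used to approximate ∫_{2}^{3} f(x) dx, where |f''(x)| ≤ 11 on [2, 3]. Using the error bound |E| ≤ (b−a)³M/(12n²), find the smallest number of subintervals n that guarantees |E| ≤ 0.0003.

Need 11/(12n²) ≤ 0.0003.
n² ≥ 11/(12·0.0003) = 3055.56 ⇒ n ≥ 55.2771, so the smallest n is 56.

56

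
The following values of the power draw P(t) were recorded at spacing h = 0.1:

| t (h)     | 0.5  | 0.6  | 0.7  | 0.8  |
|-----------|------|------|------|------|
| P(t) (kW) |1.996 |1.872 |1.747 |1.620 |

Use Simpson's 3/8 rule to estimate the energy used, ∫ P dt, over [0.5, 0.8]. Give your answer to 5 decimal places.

0.54274

h = 0.1, n = 3.
(3h/8)·[y₀ + 3y₁ + 3y₂ + y₃] = 0.0375·(14.473) = 0.54274.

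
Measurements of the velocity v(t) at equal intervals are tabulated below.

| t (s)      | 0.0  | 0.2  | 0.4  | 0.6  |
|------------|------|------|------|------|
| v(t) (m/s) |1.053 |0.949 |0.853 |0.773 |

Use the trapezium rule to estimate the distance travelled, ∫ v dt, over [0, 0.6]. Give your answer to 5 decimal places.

h = 0.2, n = 3.
(h/2)·[y₀ + 2y₁ + 2y₂ + y₃] = 0.1·(5.430) = 0.54300.

0.54300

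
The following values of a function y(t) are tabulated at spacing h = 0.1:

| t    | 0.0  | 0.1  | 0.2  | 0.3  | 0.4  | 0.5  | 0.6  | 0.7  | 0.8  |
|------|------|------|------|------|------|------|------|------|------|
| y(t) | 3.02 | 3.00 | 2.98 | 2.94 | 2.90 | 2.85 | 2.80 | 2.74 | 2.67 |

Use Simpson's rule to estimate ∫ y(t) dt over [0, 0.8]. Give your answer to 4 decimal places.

h = 0.1, n = 8.
(h/3)·[y₀ + 4y₁ + 2y₂ + 4y₃ + 2y₄ + 4y₅ + 2y₆ + 4y₇ + y₈] = 0.033333·(69.17) = 2.3057.

2.3057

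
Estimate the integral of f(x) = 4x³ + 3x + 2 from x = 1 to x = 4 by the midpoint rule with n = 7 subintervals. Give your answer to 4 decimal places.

282.1224

h = (4 − 1)/7 = 0.428571.
Midpoints m₁,…,m₇ = 1.214286, 1.642857, 2.071429, 2.5, 2.928571, 3.357143, 3.785714.
f(m₁)=12.804665, f(m₂)=24.664723, f(m₃)=43.766764, f(m₄)=72, f(m₅)=111.253644, f(m₆)=163.416910, f(m₇)=230.379009.
h·[f(m₁) + f(m₂) + f(m₃) + f(m₄) + f(m₅) + f(m₆) + f(m₇)] = 0.428571·(658.285714) = 282.1224.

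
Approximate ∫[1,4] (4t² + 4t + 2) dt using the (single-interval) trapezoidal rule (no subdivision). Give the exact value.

138

T = (b−a)/2 · [f(1) + f(4)] = 1.5·[10 + 82] = 138.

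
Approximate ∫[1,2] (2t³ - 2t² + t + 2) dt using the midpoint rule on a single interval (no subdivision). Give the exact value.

5.75

M = (b−a)·f(1.5) = 1·(5.75) = 5.75.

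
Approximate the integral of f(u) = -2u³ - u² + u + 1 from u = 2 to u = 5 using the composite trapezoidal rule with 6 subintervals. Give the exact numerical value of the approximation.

-332.75

h = (5 − 2)/6 = 0.5.
Nodes u₀,…,u₆ = 2, 2.5, 3, 3.5, 4, 4.5, 5.
f(u) = -2u³ - u² + u + 1: f₀=-17, f₁=-34, f₂=-59, f₃=-93.5, f₄=-139, f₅=-197, f₆=-269.
(h/2)·[f₀ + 2f₁ + 2f₂ + 2f₃ + 2f₄ + 2f₅ + f₆] = 0.25·(-1331) = -332.75.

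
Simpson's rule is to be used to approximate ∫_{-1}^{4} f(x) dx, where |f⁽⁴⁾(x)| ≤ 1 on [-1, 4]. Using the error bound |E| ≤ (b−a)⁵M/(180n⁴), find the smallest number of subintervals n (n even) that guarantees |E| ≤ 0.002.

Need 3125/(180n⁴) ≤ 0.002.
n⁴ ≥ 3125/(180·0.002) = 8680.56 ⇒ n ≥ 9.6524, so the smallest even n is 10. (n must be even for Simpson's rule.)

10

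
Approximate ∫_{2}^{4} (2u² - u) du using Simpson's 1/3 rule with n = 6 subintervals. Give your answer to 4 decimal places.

h = (4 − 2)/6 = 0.333333.
Nodes u₀,…,u₆ = 2, 2.333333, 2.666667, 3, 3.333333, 3.666667, 4.
f(u) = 2u² - u: f₀=6, f₁=8.555556, f₂=11.555556, f₃=15, f₄=18.888889, f₅=23.222222, f₆=28.
(h/3)·[f₀ + 4f₁ + 2f₂ + 4f₃ + 2f₄ + 4f₅ + f₆] = 0.111111·(282) = 31.3333.

31.3333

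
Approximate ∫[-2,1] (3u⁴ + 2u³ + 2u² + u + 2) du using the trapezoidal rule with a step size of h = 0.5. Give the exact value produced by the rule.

24.90625

h = (1 − (-2))/6 = 0.5.
Nodes u₀,…,u₆ = -2, -1.5, -1, -0.5, 0, 0.5, 1.
f(u) = 3u⁴ + 2u³ + 2u² + u + 2: f₀=40, f₁=13.4375, f₂=4, f₃=1.9375, f₄=2, f₅=3.4375, f₆=10.
(h/2)·[f₀ + 2f₁ + 2f₂ + 2f₃ + 2f₄ + 2f₅ + f₆] = 0.25·(99.625) = 24.90625.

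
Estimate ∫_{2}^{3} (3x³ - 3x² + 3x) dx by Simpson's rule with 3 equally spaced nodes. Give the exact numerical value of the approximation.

37.25

h = (3 − 2)/2 = 0.5.
Nodes x₀,…,x₂ = 2, 2.5, 3.
f(x) = 3x³ - 3x² + 3x: f₀=18, f₁=35.625, f₂=63.
(h/3)·[f₀ + 4f₁ + f₂] = 0.166667·(223.5) = 37.25.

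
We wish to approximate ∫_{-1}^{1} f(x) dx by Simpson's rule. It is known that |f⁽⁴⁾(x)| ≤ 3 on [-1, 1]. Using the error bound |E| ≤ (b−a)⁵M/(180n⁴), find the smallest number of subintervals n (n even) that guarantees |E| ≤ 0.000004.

20

Need 96/(180n⁴) ≤ 0.000004.
n⁴ ≥ 96/(180·0.000004) = 133333 ⇒ n ≥ 19.1089, so the smallest even n is 20. (n must be even for Simpson's rule.)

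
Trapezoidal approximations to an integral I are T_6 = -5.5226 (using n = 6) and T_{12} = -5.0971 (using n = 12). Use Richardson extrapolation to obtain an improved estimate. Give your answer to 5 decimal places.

-4.95527

R = (4·T_{12} − T_6) / 3 = (4·(-5.0971) − (-5.5226))/3 = (-14.8658)/3 = -4.95527.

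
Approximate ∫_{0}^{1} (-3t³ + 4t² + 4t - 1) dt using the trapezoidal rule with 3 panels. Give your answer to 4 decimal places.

1.5741

h = (1 − 0)/3 = 0.333333.
Nodes t₀,…,t₃ = 0, 0.333333, 0.666667, 1.
f(t) = -3t³ + 4t² + 4t - 1: f₀=-1, f₁=0.666667, f₂=2.555556, f₃=4.
(h/2)·[f₀ + 2f₁ + 2f₂ + f₃] = 0.166667·(9.444444) = 1.5741.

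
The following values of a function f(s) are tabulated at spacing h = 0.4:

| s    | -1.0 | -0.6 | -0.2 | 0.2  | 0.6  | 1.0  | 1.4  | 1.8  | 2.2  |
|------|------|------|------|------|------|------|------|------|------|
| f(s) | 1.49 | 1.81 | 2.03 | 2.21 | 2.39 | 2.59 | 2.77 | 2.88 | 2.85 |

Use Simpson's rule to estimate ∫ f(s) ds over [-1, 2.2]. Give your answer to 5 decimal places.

7.55733

h = 0.4, n = 8.
(h/3)·[y₀ + 4y₁ + 2y₂ + 4y₃ + 2y₄ + 4y₅ + 2y₆ + 4y₇ + y₈] = 0.133333·(56.68) = 7.55733.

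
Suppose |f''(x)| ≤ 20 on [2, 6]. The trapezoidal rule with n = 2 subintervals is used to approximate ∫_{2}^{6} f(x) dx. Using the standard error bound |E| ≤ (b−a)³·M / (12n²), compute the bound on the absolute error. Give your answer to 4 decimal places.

26.6667

|E| ≤ (4)³·20 / (12·2²) = 1280/48 = 26.6667.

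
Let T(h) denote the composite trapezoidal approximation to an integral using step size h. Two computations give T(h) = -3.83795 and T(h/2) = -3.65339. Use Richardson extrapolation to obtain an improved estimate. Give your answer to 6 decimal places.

R = (4·T(h/2) − T(h)) / 3 = (4·(-3.65339) − (-3.83795))/3 = (-10.77561)/3 = -3.591870.

-3.591870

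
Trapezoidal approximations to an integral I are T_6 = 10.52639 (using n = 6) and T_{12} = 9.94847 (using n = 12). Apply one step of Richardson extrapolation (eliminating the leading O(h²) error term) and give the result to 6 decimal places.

R = (4·T_{12} − T_6) / 3 = (4·9.94847 − 10.52639)/3 = (29.26749)/3 = 9.755830.

9.755830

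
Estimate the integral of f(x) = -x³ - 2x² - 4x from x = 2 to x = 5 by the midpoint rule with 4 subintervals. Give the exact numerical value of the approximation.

h = (5 − 2)/4 = 0.75.
Midpoints m₁,…,m₄ = 2.375, 3.125, 3.875, 4.625.
f(m₁)=-34.177734375, f(m₂)=-62.548828125, f(m₃)=-103.716796875, f(m₄)=-160.212890625.
h·[f(m₁) + f(m₂) + f(m₃) + f(m₄)] = 0.75·(-360.65625) = -270.4921875.

-270.4921875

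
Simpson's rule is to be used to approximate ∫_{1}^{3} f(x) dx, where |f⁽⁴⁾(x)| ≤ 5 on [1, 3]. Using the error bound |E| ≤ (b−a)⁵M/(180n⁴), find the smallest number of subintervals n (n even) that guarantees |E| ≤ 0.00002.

Need 160/(180n⁴) ≤ 0.00002.
n⁴ ≥ 160/(180·0.00002) = 44444.4 ⇒ n ≥ 14.5196, so the smallest even n is 16. (n must be even for Simpson's rule.)

16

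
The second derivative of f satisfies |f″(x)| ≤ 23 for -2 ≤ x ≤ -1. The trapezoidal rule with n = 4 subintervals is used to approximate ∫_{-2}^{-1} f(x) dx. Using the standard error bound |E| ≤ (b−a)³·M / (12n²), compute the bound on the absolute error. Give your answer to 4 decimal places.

0.1198

|E| ≤ (1)³·23 / (12·4²) = 23/192 = 0.1198.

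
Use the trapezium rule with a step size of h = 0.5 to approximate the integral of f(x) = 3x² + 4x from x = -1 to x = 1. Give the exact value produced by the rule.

h = (1 − (-1))/4 = 0.5.
Nodes x₀,…,x₄ = -1, -0.5, 0, 0.5, 1.
f(x) = 3x² + 4x: f₀=-1, f₁=-1.25, f₂=0, f₃=2.75, f₄=7.
(h/2)·[f₀ + 2f₁ + 2f₂ + 2f₃ + f₄] = 0.25·(9) = 2.25.

2.25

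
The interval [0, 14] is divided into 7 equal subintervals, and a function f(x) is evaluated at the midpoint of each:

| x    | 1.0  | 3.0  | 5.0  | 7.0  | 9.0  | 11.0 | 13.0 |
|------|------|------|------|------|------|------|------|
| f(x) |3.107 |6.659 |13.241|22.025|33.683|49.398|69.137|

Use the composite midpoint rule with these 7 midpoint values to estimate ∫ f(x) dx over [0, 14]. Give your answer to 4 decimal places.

394.5000

h = 2, n = 7.
h·[y(m₁) + y(m₂) + y(m₃) + y(m₄) + y(m₅) + y(m₆) + y(m₇)] = 2·(197.250) = 394.5000.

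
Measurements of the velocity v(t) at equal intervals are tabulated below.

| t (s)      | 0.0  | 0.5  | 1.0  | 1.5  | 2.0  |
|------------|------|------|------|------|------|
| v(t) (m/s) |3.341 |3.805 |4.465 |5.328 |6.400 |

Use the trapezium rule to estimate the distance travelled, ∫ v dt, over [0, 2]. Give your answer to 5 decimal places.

h = 0.5, n = 4.
(h/2)·[y₀ + 2y₁ + 2y₂ + 2y₃ + y₄] = 0.25·(36.937) = 9.23425.

9.23425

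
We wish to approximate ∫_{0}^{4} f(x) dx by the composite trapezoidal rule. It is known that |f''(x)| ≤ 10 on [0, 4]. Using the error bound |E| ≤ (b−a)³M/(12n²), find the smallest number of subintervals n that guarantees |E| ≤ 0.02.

Need 640/(12n²) ≤ 0.02.
n² ≥ 640/(12·0.02) = 2666.67 ⇒ n ≥ 51.6398, so the smallest n is 52.

52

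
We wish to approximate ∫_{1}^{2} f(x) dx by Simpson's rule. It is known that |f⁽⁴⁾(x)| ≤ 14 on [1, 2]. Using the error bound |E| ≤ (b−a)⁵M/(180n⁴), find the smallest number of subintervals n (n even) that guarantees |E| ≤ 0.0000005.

Need 14/(180n⁴) ≤ 0.0000005.
n⁴ ≥ 14/(180·0.0000005) = 155556 ⇒ n ≥ 19.8596, so the smallest even n is 20. (n must be even for Simpson's rule.)

20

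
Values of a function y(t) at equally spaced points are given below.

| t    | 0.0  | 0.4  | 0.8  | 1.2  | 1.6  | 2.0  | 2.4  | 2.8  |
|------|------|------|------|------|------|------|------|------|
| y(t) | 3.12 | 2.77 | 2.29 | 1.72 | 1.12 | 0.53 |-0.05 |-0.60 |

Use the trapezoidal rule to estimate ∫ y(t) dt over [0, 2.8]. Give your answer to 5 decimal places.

3.85600

h = 0.4, n = 7.
(h/2)·[y₀ + 2y₁ + 2y₂ + 2y₃ + 2y₄ + 2y₅ + 2y₆ + y₇] = 0.2·(19.28) = 3.85600.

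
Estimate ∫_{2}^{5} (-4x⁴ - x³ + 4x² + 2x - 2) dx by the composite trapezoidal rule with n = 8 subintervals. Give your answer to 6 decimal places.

-2478.036621

h = (5 − 2)/8 = 0.375.
Nodes x₀,…,x₈ = 2, 2.375, 2.75, 3.125, 3.5, 3.875, 4.25, 4.625, 5.
f(x) = -4x⁴ - x³ + 4x² + 2x - 2: f₀=-54, f₁=-115.3505859375, f₂=-215.8125, f₃=-368.6748046875, f₄=-589.125, f₅=-894.2490234375, f₆=-1303.03125, f₇=-1836.3544921875, f₈=-2517.
(h/2)·[f₀ + 2f₁ + 2f₂ + 2f₃ + 2f₄ + 2f₅ + 2f₆ + 2f₇ + f₈] = 0.1875·(-13216.1953125) = -2478.036621.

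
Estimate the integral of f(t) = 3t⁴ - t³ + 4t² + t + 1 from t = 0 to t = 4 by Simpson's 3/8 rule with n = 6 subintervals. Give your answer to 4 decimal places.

h = (4 − 0)/6 = 0.666667.
Nodes t₀,…,t₆ = 0, 0.666667, 1.333333, 2, 2.666667, 3.333333, 4.
f(t) = 3t⁴ - t³ + 4t² + t + 1: f₀=1, f₁=3.740741, f₂=16.555556, f₃=59, f₄=164.851852, f₅=382.111111, f₆=773.
(3h/8)·[f₀ + 3f₁ + 3f₂ + 2f₃ + 3f₄ + 3f₅ + f₆] = 0.25·(2593.777778) = 648.4444.

648.4444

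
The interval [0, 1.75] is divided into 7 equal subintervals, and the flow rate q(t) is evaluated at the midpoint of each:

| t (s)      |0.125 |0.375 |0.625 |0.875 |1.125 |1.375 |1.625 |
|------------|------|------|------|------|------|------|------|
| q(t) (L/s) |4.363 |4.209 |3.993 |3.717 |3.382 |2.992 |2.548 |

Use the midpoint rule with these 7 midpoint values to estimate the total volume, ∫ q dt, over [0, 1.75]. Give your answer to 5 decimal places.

6.30100

h = 0.25, n = 7.
h·[y(m₁) + y(m₂) + y(m₃) + y(m₄) + y(m₅) + y(m₆) + y(m₇)] = 0.25·(25.204) = 6.30100.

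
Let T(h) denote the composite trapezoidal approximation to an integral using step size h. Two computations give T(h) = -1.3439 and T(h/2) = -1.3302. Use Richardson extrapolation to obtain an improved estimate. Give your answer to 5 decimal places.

-1.32563

R = (4·T(h/2) − T(h)) / 3 = (4·(-1.3302) − (-1.3439))/3 = (-3.9769)/3 = -1.32563.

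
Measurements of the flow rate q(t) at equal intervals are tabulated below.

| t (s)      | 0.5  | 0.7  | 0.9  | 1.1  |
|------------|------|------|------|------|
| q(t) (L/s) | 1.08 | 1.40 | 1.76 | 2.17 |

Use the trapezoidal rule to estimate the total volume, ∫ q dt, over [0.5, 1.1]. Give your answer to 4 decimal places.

h = 0.2, n = 3.
(h/2)·[y₀ + 2y₁ + 2y₂ + y₃] = 0.1·(9.57) = 0.9570.

0.9570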